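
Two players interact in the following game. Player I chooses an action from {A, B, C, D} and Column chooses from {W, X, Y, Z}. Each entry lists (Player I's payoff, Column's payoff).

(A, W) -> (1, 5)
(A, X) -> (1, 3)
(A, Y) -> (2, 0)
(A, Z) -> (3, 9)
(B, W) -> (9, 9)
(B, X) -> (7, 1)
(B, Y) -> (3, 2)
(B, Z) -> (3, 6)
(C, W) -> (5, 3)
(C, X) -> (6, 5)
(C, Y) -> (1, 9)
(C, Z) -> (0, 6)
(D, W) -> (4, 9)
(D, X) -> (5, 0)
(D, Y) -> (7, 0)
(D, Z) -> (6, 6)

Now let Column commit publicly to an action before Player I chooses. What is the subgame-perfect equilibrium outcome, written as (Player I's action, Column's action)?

(B, W)

Backward induction with Column moving first.
- W: Player I compares 1, 9, 5, 4 and picks B; Column would get 9.
- X: Player I compares 1, 7, 6, 5 and picks B; Column would get 1.
- Y: Player I compares 2, 3, 1, 7 and picks D; Column would get 0.
- Z: Player I compares 3, 3, 0, 6 and picks D; Column would get 6.
Among 9, 1, 0, 6, the best is 9 at W. Subgame-perfect outcome: (B, W) with payoffs (9, 9).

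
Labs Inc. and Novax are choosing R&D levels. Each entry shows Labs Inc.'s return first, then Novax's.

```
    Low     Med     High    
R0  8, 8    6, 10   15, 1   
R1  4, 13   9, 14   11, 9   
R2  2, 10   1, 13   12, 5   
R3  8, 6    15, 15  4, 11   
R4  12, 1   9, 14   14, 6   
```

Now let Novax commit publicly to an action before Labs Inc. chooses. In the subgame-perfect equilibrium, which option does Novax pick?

Backward induction with Novax moving first.
- Low → Labs Inc. plays R4 (best of 8, 4, 2, 8, 12); Novax gets 1.
- Med → Labs Inc. plays R3 (best of 6, 9, 1, 15, 9); Novax gets 15.
- High → Labs Inc. plays R0 (best of 15, 11, 12, 4, 14); Novax gets 1.
Novax's induced payoffs are 1, 15, 1, so Novax commits to Med. Subgame-perfect outcome: (R3, Med) with payoffs (15, 15).

Med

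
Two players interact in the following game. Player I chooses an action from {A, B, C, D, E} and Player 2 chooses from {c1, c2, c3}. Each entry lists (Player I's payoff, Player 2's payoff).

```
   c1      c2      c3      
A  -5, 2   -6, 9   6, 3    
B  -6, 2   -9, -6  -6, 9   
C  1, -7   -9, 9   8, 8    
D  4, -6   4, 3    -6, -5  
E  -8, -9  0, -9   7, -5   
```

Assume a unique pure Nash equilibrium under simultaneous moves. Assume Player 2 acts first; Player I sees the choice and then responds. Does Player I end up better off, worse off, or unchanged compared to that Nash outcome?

Player I best-responds to each possible Player 2 move:
- c1 → Player I plays D (best of -5, -6, 1, 4, -8); Player 2 gets -6.
- c2 → Player I plays D (best of -6, -9, -9, 4, 0); Player 2 gets 3.
- c3 → Player I plays C (best of 6, -6, 8, -6, 7); Player 2 gets 8.
Maximizing over -6, 3, 8, Player 2 chooses c3. Subgame-perfect outcome: (C, c3) with payoffs (8, 8).
Under simultaneous play:
Player I's best replies: c1→D; c2→D; c3→C.
Player 2's best replies: A→c2; B→c3; C→c2; D→c2; E→c3.
Only (D, c2) has each player best-responding; Nash payoffs (4, 3).
Player I earns 8 sequentially versus 4 at the Nash outcome: better off.

better off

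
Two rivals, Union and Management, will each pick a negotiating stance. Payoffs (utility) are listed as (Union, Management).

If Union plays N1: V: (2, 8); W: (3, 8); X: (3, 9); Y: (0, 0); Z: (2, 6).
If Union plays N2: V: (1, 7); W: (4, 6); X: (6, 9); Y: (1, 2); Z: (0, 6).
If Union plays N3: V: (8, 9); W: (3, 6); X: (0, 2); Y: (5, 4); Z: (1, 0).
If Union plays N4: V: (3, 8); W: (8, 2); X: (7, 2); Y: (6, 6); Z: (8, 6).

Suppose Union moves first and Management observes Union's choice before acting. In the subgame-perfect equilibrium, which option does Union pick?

Solve by backward induction (Union leads).
- N1: BR = X, leader payoff 3.
- N2: BR = X, leader payoff 6.
- N3: BR = V, leader payoff 8.
- N4: BR = V, leader payoff 3.
Union's induced payoffs are 3, 6, 8, 3, so Union commits to N3. Subgame-perfect outcome: (N3, V) with payoffs (8, 9).

N3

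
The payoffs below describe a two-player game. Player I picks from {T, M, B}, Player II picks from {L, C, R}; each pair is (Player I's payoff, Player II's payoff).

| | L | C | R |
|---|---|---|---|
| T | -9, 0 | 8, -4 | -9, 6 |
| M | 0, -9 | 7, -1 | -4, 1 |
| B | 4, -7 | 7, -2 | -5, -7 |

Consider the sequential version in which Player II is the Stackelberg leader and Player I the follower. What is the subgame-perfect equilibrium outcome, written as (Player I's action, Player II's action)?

Work backward from Player I's decision.
- L: Player I compares -9, 0, 4 and picks B; Player II would get -7.
- C: Player I compares 8, 7, 7 and picks T; Player II would get -4.
- R: Player I compares -9, -4, -5 and picks M; Player II would get 1.
Among -7, -4, 1, the best is 1 at R. Subgame-perfect outcome: (M, R) with payoffs (-4, 1).

(M, R)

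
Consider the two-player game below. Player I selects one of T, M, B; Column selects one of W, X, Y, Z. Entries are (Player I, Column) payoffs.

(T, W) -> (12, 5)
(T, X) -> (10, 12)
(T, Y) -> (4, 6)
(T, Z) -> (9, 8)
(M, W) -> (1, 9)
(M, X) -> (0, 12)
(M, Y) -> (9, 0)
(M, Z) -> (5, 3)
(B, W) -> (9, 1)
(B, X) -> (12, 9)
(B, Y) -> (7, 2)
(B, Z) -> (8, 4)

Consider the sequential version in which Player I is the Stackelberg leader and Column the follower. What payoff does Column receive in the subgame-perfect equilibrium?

Work backward from Column's decision.
- T → Column plays X (best of 5, 12, 6, 8); Player I gets 10.
- M → Column plays X (best of 9, 12, 0, 3); Player I gets 0.
- B → Column plays X (best of 1, 9, 2, 4); Player I gets 12.
Player I's induced payoffs are 10, 0, 12, so Player I commits to B. Subgame-perfect outcome: (B, X) with payoffs (12, 9).

9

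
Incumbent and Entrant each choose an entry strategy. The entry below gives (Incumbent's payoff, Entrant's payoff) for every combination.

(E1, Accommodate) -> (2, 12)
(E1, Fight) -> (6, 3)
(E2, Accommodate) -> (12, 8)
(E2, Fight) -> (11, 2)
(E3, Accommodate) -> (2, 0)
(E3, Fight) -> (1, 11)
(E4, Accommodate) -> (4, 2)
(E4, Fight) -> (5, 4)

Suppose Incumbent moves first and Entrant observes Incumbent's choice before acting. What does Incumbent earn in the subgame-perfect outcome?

Backward induction with Incumbent moving first.
- E1: Entrant compares 12, 3 and picks Accommodate; Incumbent would get 2.
- E2: Entrant compares 8, 2 and picks Accommodate; Incumbent would get 12.
- E3: Entrant compares 0, 11 and picks Fight; Incumbent would get 1.
- E4: Entrant compares 2, 4 and picks Fight; Incumbent would get 5.
Among 2, 12, 1, 5, the best is 12 at E2. Subgame-perfect outcome: (E2, Accommodate) with payoffs (12, 8).

12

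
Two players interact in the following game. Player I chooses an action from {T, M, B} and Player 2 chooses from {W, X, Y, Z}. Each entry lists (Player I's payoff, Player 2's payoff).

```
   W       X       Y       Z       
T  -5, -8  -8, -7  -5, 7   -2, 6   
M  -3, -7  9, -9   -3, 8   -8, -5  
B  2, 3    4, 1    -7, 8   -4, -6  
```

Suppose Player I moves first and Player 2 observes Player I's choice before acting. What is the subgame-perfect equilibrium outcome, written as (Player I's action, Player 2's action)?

Player 2 best-responds to each possible Player I move:
- T: Player 2 compares -8, -7, 7, 6 and picks Y; Player I would get -5.
- M: Player 2 compares -7, -9, 8, -5 and picks Y; Player I would get -3.
- B: Player 2 compares 3, 1, 8, -6 and picks Y; Player I would get -7.
Maximizing over -5, -3, -7, Player I chooses M. Subgame-perfect outcome: (M, Y) with payoffs (-3, 8).

(M, Y)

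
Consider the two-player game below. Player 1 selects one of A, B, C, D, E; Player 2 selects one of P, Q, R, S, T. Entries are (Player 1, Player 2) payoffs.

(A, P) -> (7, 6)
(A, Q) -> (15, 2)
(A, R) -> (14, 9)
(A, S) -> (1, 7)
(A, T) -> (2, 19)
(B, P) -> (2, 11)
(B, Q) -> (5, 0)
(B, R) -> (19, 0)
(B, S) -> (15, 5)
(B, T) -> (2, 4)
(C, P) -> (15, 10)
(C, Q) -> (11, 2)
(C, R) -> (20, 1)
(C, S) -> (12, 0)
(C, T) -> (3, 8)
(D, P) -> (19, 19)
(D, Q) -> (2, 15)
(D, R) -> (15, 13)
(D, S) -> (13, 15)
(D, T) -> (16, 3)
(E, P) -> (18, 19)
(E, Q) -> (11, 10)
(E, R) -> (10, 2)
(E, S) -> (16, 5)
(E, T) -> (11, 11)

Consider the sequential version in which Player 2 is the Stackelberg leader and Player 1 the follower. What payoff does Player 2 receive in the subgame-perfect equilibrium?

19

Player 1 best-responds to each possible Player 2 move:
- P: BR = D, leader payoff 19.
- Q: BR = A, leader payoff 2.
- R: BR = C, leader payoff 1.
- S: BR = E, leader payoff 5.
- T: BR = D, leader payoff 3.
Among 19, 2, 1, 5, 3, the best is 19 at P. Subgame-perfect outcome: (D, P) with payoffs (19, 19).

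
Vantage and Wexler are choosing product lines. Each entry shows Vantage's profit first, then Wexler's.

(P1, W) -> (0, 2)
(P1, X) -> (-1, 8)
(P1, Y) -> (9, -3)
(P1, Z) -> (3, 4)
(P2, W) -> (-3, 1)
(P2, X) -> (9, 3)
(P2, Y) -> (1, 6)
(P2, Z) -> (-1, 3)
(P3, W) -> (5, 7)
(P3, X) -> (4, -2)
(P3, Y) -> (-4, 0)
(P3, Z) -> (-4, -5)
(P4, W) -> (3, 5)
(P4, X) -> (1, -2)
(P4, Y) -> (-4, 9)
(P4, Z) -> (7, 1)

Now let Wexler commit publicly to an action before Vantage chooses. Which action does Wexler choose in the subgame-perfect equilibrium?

Solve by backward induction (Wexler leads).
- W: Vantage compares 0, -3, 5, 3 and picks P3; Wexler would get 7.
- X: Vantage compares -1, 9, 4, 1 and picks P2; Wexler would get 3.
- Y: Vantage compares 9, 1, -4, -4 and picks P1; Wexler would get -3.
- Z: Vantage compares 3, -1, -4, 7 and picks P4; Wexler would get 1.
Wexler's induced payoffs are 7, 3, -3, 1, so Wexler commits to W. Subgame-perfect outcome: (P3, W) with payoffs (5, 7).

W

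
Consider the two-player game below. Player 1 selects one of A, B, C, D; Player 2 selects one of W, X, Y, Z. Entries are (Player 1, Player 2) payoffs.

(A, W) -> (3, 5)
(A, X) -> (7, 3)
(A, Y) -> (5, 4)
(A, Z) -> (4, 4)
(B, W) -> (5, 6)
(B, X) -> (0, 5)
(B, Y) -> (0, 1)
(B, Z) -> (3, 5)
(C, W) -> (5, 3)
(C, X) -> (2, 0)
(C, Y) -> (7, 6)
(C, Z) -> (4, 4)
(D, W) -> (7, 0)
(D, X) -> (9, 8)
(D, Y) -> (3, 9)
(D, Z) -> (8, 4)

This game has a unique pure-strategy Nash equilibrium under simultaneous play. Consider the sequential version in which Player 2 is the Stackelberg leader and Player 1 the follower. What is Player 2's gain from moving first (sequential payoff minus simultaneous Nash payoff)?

2

Player 1 best-responds to each possible Player 2 move:
- W → Player 1 plays D (best of 3, 5, 5, 7); Player 2 gets 0.
- X → Player 1 plays D (best of 7, 0, 2, 9); Player 2 gets 8.
- Y → Player 1 plays C (best of 5, 0, 7, 3); Player 2 gets 6.
- Z → Player 1 plays D (best of 4, 3, 4, 8); Player 2 gets 4.
Player 2's induced payoffs are 0, 8, 6, 4, so Player 2 commits to X. Subgame-perfect outcome: (D, X) with payoffs (9, 8).
For the simultaneous game, intersect best replies.
Player 1's best replies: W→D; X→D; Y→C; Z→D.
Player 2's best replies: A→W; B→W; C→Y; D→Y.
The unique mutual best reply is (C, Y), giving (7, 6).
Player 2's commitment gain: 8 − 6 = 2.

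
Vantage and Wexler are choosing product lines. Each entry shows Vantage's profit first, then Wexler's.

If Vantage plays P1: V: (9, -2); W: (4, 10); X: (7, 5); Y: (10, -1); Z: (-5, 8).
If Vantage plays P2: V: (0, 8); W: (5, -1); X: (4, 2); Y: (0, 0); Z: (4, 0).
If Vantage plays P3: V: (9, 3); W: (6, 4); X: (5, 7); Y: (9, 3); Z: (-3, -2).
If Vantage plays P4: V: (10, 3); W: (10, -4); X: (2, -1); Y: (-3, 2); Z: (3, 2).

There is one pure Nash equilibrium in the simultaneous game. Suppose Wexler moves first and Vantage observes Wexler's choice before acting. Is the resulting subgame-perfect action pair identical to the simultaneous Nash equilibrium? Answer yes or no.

no

Vantage best-responds to each possible Wexler move:
- V: BR = P4, leader payoff 3.
- W: BR = P4, leader payoff -4.
- X: BR = P1, leader payoff 5.
- Y: BR = P1, leader payoff -1.
- Z: BR = P2, leader payoff 0.
Maximizing over 3, -4, 5, -1, 0, Wexler chooses X. Subgame-perfect outcome: (P1, X) with payoffs (7, 5).
For the simultaneous game, intersect best replies.
Vantage's best replies: V→P4; W→P4; X→P1; Y→P1; Z→P2.
Wexler's best replies: P1→W; P2→V; P3→X; P4→V.
The unique mutual best reply is (P4, V), giving (10, 3).
Sequential outcome (P1, X) differs from the Nash profile (P4, V).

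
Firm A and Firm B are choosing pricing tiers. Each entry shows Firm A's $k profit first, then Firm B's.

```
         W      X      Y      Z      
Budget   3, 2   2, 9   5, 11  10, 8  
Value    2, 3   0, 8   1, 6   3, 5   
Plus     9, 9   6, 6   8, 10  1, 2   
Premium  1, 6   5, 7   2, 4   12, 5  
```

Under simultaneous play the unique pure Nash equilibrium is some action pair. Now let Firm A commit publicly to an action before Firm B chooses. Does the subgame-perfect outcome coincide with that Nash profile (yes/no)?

yes

Backward induction with Firm A moving first.
- Budget: Firm B compares 2, 9, 11, 8 and picks Y; Firm A would get 5.
- Value: Firm B compares 3, 8, 6, 5 and picks X; Firm A would get 0.
- Plus: Firm B compares 9, 6, 10, 2 and picks Y; Firm A would get 8.
- Premium: Firm B compares 6, 7, 4, 5 and picks X; Firm A would get 5.
Firm A's induced payoffs are 5, 0, 8, 5, so Firm A commits to Plus. Subgame-perfect outcome: (Plus, Y) with payoffs (8, 10).
Under simultaneous play:
Firm A's best replies: W→Plus; X→Plus; Y→Plus; Z→Premium.
Firm B's best replies: Budget→Y; Value→X; Plus→Y; Premium→X.
Only (Plus, Y) has each player best-responding; Nash payoffs (8, 10).
Sequential outcome (Plus, Y) coincides with the Nash profile (Plus, Y).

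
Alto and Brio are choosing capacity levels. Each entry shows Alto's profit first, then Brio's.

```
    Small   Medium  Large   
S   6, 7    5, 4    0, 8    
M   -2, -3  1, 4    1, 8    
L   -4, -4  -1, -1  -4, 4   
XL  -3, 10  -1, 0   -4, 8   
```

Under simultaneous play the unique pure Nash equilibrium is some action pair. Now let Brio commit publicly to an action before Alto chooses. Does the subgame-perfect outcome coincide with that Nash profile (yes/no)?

yes

Alto best-responds to each possible Brio move:
- Small → Alto plays S (best of 6, -2, -4, -3); Brio gets 7.
- Medium → Alto plays S (best of 5, 1, -1, -1); Brio gets 4.
- Large → Alto plays M (best of 0, 1, -4, -4); Brio gets 8.
Maximizing over 7, 4, 8, Brio chooses Large. Subgame-perfect outcome: (M, Large) with payoffs (1, 8).
Under simultaneous play:
Alto's best replies: Small→S; Medium→S; Large→M.
Brio's best replies: S→Large; M→Large; L→Large; XL→Small.
Only (M, Large) has each player best-responding; Nash payoffs (1, 8).
Sequential outcome (M, Large) coincides with the Nash profile (M, Large).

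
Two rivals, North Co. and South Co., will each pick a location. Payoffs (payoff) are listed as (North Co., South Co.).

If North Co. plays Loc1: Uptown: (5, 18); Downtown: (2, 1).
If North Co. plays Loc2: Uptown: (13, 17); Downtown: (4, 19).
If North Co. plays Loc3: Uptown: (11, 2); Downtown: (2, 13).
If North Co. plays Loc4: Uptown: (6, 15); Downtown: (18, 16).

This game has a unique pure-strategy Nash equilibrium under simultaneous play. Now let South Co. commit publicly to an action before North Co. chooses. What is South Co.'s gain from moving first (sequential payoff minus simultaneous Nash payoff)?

Work backward from North Co.'s decision.
- Uptown: BR = Loc2, leader payoff 17.
- Downtown: BR = Loc4, leader payoff 16.
Maximizing over 17, 16, South Co. chooses Uptown. Subgame-perfect outcome: (Loc2, Uptown) with payoffs (13, 17).
For the simultaneous game, intersect best replies.
North Co.'s best replies: Uptown→Loc2; Downtown→Loc4.
South Co.'s best replies: Loc1→Uptown; Loc2→Downtown; Loc3→Downtown; Loc4→Downtown.
The unique mutual best reply is (Loc4, Downtown), giving (18, 16).
South Co.'s commitment gain: 17 − 16 = 1.

1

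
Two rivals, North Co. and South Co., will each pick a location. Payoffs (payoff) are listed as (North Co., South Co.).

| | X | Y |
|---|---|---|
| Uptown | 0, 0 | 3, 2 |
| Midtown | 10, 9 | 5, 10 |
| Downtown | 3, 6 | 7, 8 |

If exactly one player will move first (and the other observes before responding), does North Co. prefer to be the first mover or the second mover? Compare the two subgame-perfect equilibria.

If North Co. leads: South Co.'s best replies are Uptown→Y, Midtown→Y, Downtown→Y; North Co.'s induced payoffs 3, 5, 7; outcome (Downtown, Y), payoffs (7, 8).
If South Co. leads: North Co.'s best replies are X→Midtown, Y→Downtown; South Co.'s induced payoffs 9, 8; outcome (Midtown, X), payoffs (10, 9).
North Co. gets 7 moving first and 10 moving second, so North Co. prefers to move second.

second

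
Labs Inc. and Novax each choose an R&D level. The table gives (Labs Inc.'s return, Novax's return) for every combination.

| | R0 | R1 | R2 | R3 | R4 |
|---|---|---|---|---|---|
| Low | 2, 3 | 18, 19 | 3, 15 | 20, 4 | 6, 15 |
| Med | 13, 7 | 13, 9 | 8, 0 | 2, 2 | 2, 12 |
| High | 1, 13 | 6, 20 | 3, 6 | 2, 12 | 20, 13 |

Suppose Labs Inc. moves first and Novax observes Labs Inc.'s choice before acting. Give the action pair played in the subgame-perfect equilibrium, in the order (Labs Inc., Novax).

(Low, R1)

Backward induction with Labs Inc. moving first.
- Low: Novax compares 3, 19, 15, 4, 15 and picks R1; Labs Inc. would get 18.
- Med: Novax compares 7, 9, 0, 2, 12 and picks R4; Labs Inc. would get 2.
- High: Novax compares 13, 20, 6, 12, 13 and picks R1; Labs Inc. would get 6.
Among 18, 2, 6, the best is 18 at Low. Subgame-perfect outcome: (Low, R1) with payoffs (18, 19).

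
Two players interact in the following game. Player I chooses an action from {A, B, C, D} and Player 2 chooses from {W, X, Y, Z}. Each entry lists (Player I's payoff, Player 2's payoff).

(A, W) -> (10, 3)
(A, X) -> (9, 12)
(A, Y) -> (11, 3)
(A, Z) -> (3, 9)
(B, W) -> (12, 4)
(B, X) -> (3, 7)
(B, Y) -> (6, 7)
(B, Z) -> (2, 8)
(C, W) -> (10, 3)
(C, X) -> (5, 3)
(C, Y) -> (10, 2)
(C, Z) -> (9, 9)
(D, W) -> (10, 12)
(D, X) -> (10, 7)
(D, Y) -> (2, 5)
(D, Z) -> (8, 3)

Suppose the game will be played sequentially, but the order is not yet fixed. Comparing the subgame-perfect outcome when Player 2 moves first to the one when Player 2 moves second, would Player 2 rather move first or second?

second

If Player I leads: Player 2's best replies are A→X, B→Z, C→Z, D→W; Player I's induced payoffs 9, 2, 9, 10; outcome (D, W), payoffs (10, 12).
If Player 2 leads: Player I's best replies are W→B, X→D, Y→A, Z→C; Player 2's induced payoffs 4, 7, 3, 9; outcome (C, Z), payoffs (9, 9).
Player 2 gets 9 moving first and 12 moving second, so Player 2 prefers to move second.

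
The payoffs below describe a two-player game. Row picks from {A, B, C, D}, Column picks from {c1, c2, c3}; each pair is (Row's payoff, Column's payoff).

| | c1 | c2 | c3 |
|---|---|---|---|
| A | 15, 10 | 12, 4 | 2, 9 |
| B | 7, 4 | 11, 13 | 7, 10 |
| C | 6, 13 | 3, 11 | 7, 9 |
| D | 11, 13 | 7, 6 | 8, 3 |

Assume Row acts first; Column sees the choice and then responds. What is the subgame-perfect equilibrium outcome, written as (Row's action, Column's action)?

(A, c1)

Column best-responds to each possible Row move:
- A → Column plays c1 (best of 10, 4, 9); Row gets 15.
- B → Column plays c2 (best of 4, 13, 10); Row gets 11.
- C → Column plays c1 (best of 13, 11, 9); Row gets 6.
- D → Column plays c1 (best of 13, 6, 3); Row gets 11.
Row's induced payoffs are 15, 11, 6, 11, so Row commits to A. Subgame-perfect outcome: (A, c1) with payoffs (15, 10).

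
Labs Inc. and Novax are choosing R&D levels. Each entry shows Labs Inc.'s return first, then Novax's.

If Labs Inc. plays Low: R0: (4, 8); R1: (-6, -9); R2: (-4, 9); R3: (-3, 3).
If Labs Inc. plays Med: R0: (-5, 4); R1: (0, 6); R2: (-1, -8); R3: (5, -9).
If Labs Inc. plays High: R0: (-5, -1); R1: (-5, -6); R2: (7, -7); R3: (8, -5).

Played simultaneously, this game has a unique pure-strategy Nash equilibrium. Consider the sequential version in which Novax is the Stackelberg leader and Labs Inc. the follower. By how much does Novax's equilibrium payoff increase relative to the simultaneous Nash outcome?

2

Solve by backward induction (Novax leads).
- R0: Labs Inc. compares 4, -5, -5 and picks Low; Novax would get 8.
- R1: Labs Inc. compares -6, 0, -5 and picks Med; Novax would get 6.
- R2: Labs Inc. compares -4, -1, 7 and picks High; Novax would get -7.
- R3: Labs Inc. compares -3, 5, 8 and picks High; Novax would get -5.
Novax's induced payoffs are 8, 6, -7, -5, so Novax commits to R0. Subgame-perfect outcome: (Low, R0) with payoffs (4, 8).
Now find the simultaneous Nash equilibrium.
Labs Inc.'s best replies: R0→Low; R1→Med; R2→High; R3→High.
Novax's best replies: Low→R2; Med→R1; High→R0.
The unique mutual best reply is (Med, R1), giving (0, 6).
Novax's commitment gain: 8 − 6 = 2.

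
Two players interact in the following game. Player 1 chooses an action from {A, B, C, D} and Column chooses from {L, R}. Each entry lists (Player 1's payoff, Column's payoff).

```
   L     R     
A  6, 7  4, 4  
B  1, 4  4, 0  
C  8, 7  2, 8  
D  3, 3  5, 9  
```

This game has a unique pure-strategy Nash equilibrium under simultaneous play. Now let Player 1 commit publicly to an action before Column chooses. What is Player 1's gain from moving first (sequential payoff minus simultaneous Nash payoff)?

1

Work backward from Column's decision.
- A → Column plays L (best of 7, 4); Player 1 gets 6.
- B → Column plays L (best of 4, 0); Player 1 gets 1.
- C → Column plays R (best of 7, 8); Player 1 gets 2.
- D → Column plays R (best of 3, 9); Player 1 gets 5.
Maximizing over 6, 1, 2, 5, Player 1 chooses A. Subgame-perfect outcome: (A, L) with payoffs (6, 7).
Under simultaneous play:
Player 1's best replies: L→C; R→D.
Column's best replies: A→L; B→L; C→R; D→R.
The unique mutual best reply is (D, R), giving (5, 9).
Player 1's commitment gain: 6 − 5 = 1.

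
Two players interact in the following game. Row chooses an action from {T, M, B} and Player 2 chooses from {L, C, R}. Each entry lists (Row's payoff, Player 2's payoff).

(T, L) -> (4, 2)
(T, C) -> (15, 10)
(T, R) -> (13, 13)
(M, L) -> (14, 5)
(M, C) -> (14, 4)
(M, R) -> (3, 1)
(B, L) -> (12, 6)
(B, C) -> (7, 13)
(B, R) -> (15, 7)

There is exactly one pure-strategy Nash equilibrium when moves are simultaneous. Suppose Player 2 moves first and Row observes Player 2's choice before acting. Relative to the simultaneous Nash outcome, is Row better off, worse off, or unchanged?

Solve by backward induction (Player 2 leads).
- L: BR = M, leader payoff 5.
- C: BR = T, leader payoff 10.
- R: BR = B, leader payoff 7.
Maximizing over 5, 10, 7, Player 2 chooses C. Subgame-perfect outcome: (T, C) with payoffs (15, 10).
Now find the simultaneous Nash equilibrium.
Row's best replies: L→M; C→T; R→B.
Player 2's best replies: T→R; M→L; B→C.
Only (M, L) has each player best-responding; Nash payoffs (14, 5).
Row earns 15 sequentially versus 14 at the Nash outcome: better off.

better off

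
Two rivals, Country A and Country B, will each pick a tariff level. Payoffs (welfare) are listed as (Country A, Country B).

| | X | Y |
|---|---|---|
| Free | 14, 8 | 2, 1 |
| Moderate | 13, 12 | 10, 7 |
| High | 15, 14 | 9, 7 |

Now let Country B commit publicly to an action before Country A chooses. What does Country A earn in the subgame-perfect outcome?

15

Backward induction with Country B moving first.
- X: Country A compares 14, 13, 15 and picks High; Country B would get 14.
- Y: Country A compares 2, 10, 9 and picks Moderate; Country B would get 7.
Maximizing over 14, 7, Country B chooses X. Subgame-perfect outcome: (High, X) with payoffs (15, 14).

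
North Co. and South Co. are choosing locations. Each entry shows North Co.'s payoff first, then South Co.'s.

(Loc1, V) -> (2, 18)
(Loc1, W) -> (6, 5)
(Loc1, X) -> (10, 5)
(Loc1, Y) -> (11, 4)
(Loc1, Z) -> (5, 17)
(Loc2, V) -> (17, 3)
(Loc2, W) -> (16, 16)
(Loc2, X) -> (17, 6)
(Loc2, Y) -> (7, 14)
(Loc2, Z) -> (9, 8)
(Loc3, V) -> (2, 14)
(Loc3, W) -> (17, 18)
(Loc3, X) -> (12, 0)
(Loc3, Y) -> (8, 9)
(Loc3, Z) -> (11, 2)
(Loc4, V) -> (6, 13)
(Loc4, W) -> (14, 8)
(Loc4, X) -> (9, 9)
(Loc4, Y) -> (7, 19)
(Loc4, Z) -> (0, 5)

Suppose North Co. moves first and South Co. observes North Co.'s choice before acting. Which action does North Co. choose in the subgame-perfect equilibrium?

Loc3

Backward induction with North Co. moving first.
- Loc1: BR = V, leader payoff 2.
- Loc2: BR = W, leader payoff 16.
- Loc3: BR = W, leader payoff 17.
- Loc4: BR = Y, leader payoff 7.
North Co.'s induced payoffs are 2, 16, 17, 7, so North Co. commits to Loc3. Subgame-perfect outcome: (Loc3, W) with payoffs (17, 18).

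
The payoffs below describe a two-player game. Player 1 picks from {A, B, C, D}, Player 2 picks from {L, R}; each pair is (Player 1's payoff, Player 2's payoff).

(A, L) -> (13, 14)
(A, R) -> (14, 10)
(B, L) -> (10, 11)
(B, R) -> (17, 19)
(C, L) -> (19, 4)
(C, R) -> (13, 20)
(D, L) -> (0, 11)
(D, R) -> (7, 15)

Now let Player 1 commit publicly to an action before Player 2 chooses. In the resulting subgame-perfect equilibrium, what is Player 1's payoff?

17

Backward induction with Player 1 moving first.
- A: Player 2 compares 14, 10 and picks L; Player 1 would get 13.
- B: Player 2 compares 11, 19 and picks R; Player 1 would get 17.
- C: Player 2 compares 4, 20 and picks R; Player 1 would get 13.
- D: Player 2 compares 11, 15 and picks R; Player 1 would get 7.
Maximizing over 13, 17, 13, 7, Player 1 chooses B. Subgame-perfect outcome: (B, R) with payoffs (17, 19).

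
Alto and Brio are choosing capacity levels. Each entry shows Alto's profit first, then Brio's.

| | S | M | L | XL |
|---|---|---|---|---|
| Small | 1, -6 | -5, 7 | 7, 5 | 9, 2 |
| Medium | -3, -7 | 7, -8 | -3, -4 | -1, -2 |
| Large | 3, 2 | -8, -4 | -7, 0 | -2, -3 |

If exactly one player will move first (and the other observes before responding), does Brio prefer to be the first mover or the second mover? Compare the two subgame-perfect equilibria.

first

If Alto leads: Brio's best replies are Small→M, Medium→XL, Large→S; Alto's induced payoffs -5, -1, 3; outcome (Large, S), payoffs (3, 2).
If Brio leads: Alto's best replies are S→Large, M→Medium, L→Small, XL→Small; Brio's induced payoffs 2, -8, 5, 2; outcome (Small, L), payoffs (7, 5).
Brio gets 5 moving first and 2 moving second, so Brio prefers to move first.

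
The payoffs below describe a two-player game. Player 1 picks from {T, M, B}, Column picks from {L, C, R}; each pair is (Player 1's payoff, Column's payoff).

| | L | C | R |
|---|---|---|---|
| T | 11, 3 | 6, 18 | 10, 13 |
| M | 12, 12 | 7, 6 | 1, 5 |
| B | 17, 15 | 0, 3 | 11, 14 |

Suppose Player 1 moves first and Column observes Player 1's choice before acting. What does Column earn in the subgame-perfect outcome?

15

Solve by backward induction (Player 1 leads).
- T → Column plays C (best of 3, 18, 13); Player 1 gets 6.
- M → Column plays L (best of 12, 6, 5); Player 1 gets 12.
- B → Column plays L (best of 15, 3, 14); Player 1 gets 17.
Player 1's induced payoffs are 6, 12, 17, so Player 1 commits to B. Subgame-perfect outcome: (B, L) with payoffs (17, 15).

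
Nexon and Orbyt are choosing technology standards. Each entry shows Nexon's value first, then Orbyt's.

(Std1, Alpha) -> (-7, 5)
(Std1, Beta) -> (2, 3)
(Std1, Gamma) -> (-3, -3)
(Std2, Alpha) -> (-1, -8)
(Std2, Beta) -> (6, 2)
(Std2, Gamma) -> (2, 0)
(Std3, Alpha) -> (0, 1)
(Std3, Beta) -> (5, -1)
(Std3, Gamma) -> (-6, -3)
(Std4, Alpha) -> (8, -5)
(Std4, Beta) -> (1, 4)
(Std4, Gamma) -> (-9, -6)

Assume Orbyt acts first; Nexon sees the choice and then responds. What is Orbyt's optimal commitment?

Beta

Nexon best-responds to each possible Orbyt move:
- Alpha → Nexon plays Std4 (best of -7, -1, 0, 8); Orbyt gets -5.
- Beta → Nexon plays Std2 (best of 2, 6, 5, 1); Orbyt gets 2.
- Gamma → Nexon plays Std2 (best of -3, 2, -6, -9); Orbyt gets 0.
Among -5, 2, 0, the best is 2 at Beta. Subgame-perfect outcome: (Std2, Beta) with payoffs (6, 2).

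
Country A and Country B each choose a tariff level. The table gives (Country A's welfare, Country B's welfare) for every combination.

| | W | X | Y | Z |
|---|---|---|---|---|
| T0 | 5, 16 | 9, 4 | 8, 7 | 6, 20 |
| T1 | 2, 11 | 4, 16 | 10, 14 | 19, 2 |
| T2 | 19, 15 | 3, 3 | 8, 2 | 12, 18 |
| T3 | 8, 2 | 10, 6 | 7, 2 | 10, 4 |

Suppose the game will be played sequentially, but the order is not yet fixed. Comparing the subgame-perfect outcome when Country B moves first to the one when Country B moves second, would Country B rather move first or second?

If Country A leads: Country B's best replies are T0→Z, T1→X, T2→Z, T3→X; Country A's induced payoffs 6, 4, 12, 10; outcome (T2, Z), payoffs (12, 18).
If Country B leads: Country A's best replies are W→T2, X→T3, Y→T1, Z→T1; Country B's induced payoffs 15, 6, 14, 2; outcome (T2, W), payoffs (19, 15).
Country B gets 15 moving first and 18 moving second, so Country B prefers to move second.

second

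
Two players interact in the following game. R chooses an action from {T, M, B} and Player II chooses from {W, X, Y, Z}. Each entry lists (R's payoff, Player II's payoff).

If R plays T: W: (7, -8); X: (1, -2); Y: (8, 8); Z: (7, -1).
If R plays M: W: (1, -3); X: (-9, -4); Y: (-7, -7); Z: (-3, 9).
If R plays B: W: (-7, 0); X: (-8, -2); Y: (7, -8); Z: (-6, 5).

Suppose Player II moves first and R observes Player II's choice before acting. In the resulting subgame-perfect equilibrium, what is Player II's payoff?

Solve by backward induction (Player II leads).
- W → R plays T (best of 7, 1, -7); Player II gets -8.
- X → R plays T (best of 1, -9, -8); Player II gets -2.
- Y → R plays T (best of 8, -7, 7); Player II gets 8.
- Z → R plays T (best of 7, -3, -6); Player II gets -1.
Player II's induced payoffs are -8, -2, 8, -1, so Player II commits to Y. Subgame-perfect outcome: (T, Y) with payoffs (8, 8).

8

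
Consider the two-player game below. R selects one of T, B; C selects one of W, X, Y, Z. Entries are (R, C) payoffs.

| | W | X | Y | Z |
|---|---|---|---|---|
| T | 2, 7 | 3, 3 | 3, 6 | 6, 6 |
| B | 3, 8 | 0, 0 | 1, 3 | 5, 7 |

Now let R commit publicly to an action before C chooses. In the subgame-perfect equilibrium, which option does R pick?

B

Work backward from C's decision.
- T: BR = W, leader payoff 2.
- B: BR = W, leader payoff 3.
R's induced payoffs are 2, 3, so R commits to B. Subgame-perfect outcome: (B, W) with payoffs (3, 8).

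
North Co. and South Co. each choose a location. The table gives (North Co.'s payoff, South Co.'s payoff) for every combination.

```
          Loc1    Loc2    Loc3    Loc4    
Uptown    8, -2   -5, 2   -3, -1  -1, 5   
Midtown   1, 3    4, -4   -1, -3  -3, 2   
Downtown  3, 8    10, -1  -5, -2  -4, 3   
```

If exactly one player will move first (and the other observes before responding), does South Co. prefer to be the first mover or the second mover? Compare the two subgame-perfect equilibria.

If North Co. leads: South Co.'s best replies are Uptown→Loc4, Midtown→Loc1, Downtown→Loc1; North Co.'s induced payoffs -1, 1, 3; outcome (Downtown, Loc1), payoffs (3, 8).
If South Co. leads: North Co.'s best replies are Loc1→Uptown, Loc2→Downtown, Loc3→Midtown, Loc4→Uptown; South Co.'s induced payoffs -2, -1, -3, 5; outcome (Uptown, Loc4), payoffs (-1, 5).
South Co. gets 5 moving first and 8 moving second, so South Co. prefers to move second.

second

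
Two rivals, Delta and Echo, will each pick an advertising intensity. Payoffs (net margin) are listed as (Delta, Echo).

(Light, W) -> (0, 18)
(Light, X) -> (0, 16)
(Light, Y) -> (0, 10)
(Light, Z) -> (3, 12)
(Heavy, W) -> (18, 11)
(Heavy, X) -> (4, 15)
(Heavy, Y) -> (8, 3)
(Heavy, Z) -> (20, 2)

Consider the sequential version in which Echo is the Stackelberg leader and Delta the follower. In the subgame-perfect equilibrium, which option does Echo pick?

Work backward from Delta's decision.
- W: BR = Heavy, leader payoff 11.
- X: BR = Heavy, leader payoff 15.
- Y: BR = Heavy, leader payoff 3.
- Z: BR = Heavy, leader payoff 2.
Echo's induced payoffs are 11, 15, 3, 2, so Echo commits to X. Subgame-perfect outcome: (Heavy, X) with payoffs (4, 15).

X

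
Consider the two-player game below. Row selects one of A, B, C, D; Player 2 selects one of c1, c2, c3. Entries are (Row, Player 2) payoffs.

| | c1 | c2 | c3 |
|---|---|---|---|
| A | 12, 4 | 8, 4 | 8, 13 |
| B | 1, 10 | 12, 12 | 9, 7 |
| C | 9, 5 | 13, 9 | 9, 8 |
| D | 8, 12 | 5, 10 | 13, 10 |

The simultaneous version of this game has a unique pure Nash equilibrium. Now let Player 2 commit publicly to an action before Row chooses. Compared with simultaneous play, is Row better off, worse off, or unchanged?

unchanged

Solve by backward induction (Player 2 leads).
- c1: BR = A, leader payoff 4.
- c2: BR = C, leader payoff 9.
- c3: BR = D, leader payoff 10.
Player 2's induced payoffs are 4, 9, 10, so Player 2 commits to c3. Subgame-perfect outcome: (D, c3) with payoffs (13, 10).
For the simultaneous game, intersect best replies.
Row's best replies: c1→A; c2→C; c3→D.
Player 2's best replies: A→c3; B→c2; C→c2; D→c1.
Only (C, c2) has each player best-responding; Nash payoffs (13, 9).
Row earns 13 sequentially versus 13 at the Nash outcome: unchanged.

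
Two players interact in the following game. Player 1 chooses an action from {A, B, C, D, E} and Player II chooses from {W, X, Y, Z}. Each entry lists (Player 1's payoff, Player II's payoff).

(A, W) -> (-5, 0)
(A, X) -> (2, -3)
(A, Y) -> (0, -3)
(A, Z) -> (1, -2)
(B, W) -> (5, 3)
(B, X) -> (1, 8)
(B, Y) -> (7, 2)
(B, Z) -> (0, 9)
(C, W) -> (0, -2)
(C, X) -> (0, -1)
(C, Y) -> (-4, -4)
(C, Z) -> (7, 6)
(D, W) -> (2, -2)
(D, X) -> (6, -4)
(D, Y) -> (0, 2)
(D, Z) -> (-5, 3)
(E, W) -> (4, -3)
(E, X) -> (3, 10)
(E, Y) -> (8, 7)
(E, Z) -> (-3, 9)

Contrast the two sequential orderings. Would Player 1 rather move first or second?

If Player 1 leads: Player II's best replies are A→W, B→Z, C→Z, D→Z, E→X; Player 1's induced payoffs -5, 0, 7, -5, 3; outcome (C, Z), payoffs (7, 6).
If Player II leads: Player 1's best replies are W→B, X→D, Y→E, Z→C; Player II's induced payoffs 3, -4, 7, 6; outcome (E, Y), payoffs (8, 7).
Player 1 gets 7 moving first and 8 moving second, so Player 1 prefers to move second.

second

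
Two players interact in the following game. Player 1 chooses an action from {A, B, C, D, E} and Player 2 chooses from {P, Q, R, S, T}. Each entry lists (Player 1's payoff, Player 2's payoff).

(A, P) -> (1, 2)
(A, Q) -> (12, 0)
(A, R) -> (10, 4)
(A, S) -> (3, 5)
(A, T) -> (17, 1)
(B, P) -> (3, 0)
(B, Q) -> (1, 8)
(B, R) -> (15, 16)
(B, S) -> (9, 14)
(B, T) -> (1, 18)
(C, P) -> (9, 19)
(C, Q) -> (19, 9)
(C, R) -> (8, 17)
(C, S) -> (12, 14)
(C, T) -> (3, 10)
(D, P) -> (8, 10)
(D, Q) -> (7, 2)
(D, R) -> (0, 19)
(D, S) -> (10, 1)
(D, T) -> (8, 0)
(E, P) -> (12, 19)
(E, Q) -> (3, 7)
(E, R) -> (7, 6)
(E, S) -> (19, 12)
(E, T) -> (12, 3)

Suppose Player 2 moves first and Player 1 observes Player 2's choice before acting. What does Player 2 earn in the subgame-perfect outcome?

Backward induction with Player 2 moving first.
- P → Player 1 plays E (best of 1, 3, 9, 8, 12); Player 2 gets 19.
- Q → Player 1 plays C (best of 12, 1, 19, 7, 3); Player 2 gets 9.
- R → Player 1 plays B (best of 10, 15, 8, 0, 7); Player 2 gets 16.
- S → Player 1 plays E (best of 3, 9, 12, 10, 19); Player 2 gets 12.
- T → Player 1 plays A (best of 17, 1, 3, 8, 12); Player 2 gets 1.
Player 2's induced payoffs are 19, 9, 16, 12, 1, so Player 2 commits to P. Subgame-perfect outcome: (E, P) with payoffs (12, 19).

19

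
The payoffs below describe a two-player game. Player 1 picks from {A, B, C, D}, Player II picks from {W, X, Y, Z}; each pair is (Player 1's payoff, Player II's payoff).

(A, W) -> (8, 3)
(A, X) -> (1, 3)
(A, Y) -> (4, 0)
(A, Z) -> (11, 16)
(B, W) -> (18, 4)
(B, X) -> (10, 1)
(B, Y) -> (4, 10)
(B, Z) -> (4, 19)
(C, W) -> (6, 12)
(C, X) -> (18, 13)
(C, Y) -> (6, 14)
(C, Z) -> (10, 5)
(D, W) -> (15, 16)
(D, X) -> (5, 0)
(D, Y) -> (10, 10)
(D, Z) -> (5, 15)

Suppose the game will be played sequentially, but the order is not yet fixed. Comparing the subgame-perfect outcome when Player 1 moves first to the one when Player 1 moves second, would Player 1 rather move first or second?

first

If Player 1 leads: Player II's best replies are A→Z, B→Z, C→Y, D→W; Player 1's induced payoffs 11, 4, 6, 15; outcome (D, W), payoffs (15, 16).
If Player II leads: Player 1's best replies are W→B, X→C, Y→D, Z→A; Player II's induced payoffs 4, 13, 10, 16; outcome (A, Z), payoffs (11, 16).
Player 1 gets 15 moving first and 11 moving second, so Player 1 prefers to move first.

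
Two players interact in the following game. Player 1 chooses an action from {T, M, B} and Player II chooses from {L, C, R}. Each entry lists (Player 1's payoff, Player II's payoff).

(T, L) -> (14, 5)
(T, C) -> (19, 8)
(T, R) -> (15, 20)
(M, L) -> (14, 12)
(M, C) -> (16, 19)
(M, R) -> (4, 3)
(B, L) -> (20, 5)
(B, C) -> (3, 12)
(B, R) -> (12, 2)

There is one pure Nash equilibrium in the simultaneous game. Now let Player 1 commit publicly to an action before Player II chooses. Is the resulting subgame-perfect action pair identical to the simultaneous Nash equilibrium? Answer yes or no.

Player II best-responds to each possible Player 1 move:
- T: BR = R, leader payoff 15.
- M: BR = C, leader payoff 16.
- B: BR = C, leader payoff 3.
Maximizing over 15, 16, 3, Player 1 chooses M. Subgame-perfect outcome: (M, C) with payoffs (16, 19).
Under simultaneous play:
Player 1's best replies: L→B; C→T; R→T.
Player II's best replies: T→R; M→C; B→C.
Only (T, R) has each player best-responding; Nash payoffs (15, 20).
Sequential outcome (M, C) differs from the Nash profile (T, R).

no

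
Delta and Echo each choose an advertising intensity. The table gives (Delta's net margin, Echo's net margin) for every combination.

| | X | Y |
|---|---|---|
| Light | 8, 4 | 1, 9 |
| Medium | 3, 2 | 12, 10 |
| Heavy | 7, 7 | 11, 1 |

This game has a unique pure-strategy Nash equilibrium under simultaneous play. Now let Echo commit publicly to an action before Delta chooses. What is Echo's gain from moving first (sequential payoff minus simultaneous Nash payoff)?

Solve by backward induction (Echo leads).
- X: BR = Light, leader payoff 4.
- Y: BR = Medium, leader payoff 10.
Echo's induced payoffs are 4, 10, so Echo commits to Y. Subgame-perfect outcome: (Medium, Y) with payoffs (12, 10).
Under simultaneous play:
Delta's best replies: X→Light; Y→Medium.
Echo's best replies: Light→Y; Medium→Y; Heavy→X.
Only (Medium, Y) has each player best-responding; Nash payoffs (12, 10).
Echo's commitment gain: 10 − 10 = 0.

0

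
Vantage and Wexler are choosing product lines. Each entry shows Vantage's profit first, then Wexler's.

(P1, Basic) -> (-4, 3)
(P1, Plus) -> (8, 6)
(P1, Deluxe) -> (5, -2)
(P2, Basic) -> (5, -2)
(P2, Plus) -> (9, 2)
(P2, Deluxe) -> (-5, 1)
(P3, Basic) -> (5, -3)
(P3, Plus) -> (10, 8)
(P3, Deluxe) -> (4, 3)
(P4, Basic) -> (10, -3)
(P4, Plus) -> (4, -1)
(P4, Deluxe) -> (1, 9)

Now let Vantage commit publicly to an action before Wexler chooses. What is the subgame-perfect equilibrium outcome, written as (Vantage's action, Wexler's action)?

Backward induction with Vantage moving first.
- P1 → Wexler plays Plus (best of 3, 6, -2); Vantage gets 8.
- P2 → Wexler plays Plus (best of -2, 2, 1); Vantage gets 9.
- P3 → Wexler plays Plus (best of -3, 8, 3); Vantage gets 10.
- P4 → Wexler plays Deluxe (best of -3, -1, 9); Vantage gets 1.
Maximizing over 8, 9, 10, 1, Vantage chooses P3. Subgame-perfect outcome: (P3, Plus) with payoffs (10, 8).

(P3, Plus)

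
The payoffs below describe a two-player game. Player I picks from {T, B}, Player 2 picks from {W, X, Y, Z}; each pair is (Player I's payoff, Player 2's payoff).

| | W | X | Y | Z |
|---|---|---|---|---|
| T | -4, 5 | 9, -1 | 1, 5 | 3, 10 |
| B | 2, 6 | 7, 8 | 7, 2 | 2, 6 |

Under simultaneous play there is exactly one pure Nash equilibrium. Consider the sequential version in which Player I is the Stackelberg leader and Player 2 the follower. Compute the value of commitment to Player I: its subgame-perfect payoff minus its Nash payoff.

4

Solve by backward induction (Player I leads).
- T: BR = Z, leader payoff 3.
- B: BR = X, leader payoff 7.
Maximizing over 3, 7, Player I chooses B. Subgame-perfect outcome: (B, X) with payoffs (7, 8).
Now find the simultaneous Nash equilibrium.
Player I's best replies: W→B; X→T; Y→B; Z→T.
Player 2's best replies: T→Z; B→X.
Only (T, Z) has each player best-responding; Nash payoffs (3, 10).
Player I's commitment gain: 7 − 3 = 4.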